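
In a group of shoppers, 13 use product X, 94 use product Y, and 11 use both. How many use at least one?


|A ∪ B| = |A| + |B| - |A ∩ B|
= 13 + 94 - 11
= 96

|A ∪ B| = 96


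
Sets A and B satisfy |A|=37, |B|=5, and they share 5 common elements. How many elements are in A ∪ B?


|A ∪ B| = |A| + |B| - |A ∩ B|
= 37 + 5 - 5
= 37

|A ∪ B| = 37


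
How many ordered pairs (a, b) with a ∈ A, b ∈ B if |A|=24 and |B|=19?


|A × B| = |A| × |B|
= 24 × 19
= 456

|A × B| = 456


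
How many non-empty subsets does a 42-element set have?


Total subsets = 2^n = 2^42 = 4398046511104
Non-empty subsets exclude the empty set: 2^n - 1
= 4398046511104 - 1
= 4398046511103

Number of non-empty subsets = 4398046511103


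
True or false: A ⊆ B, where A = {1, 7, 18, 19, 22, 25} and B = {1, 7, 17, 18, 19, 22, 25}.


A ⊆ B means every element of A is in B.
All elements of A are in B.
So A ⊆ B.

Yes, A ⊆ B


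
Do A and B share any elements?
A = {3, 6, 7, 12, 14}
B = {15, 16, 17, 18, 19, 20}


Disjoint means A ∩ B = ∅.
A ∩ B = ∅
A ∩ B = ∅, so A and B are disjoint.

No — A and B share no elements (A ∩ B = ∅), so they are disjoint


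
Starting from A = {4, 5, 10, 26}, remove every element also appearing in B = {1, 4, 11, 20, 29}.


A \ B = elements in A but not in B
A = {4, 5, 10, 26}
B = {1, 4, 11, 20, 29}
Remove from A any elements in B
A \ B = {5, 10, 26}

A \ B = {5, 10, 26}


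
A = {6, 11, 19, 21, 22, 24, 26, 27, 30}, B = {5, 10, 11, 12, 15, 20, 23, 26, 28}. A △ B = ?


A △ B = (A \ B) ∪ (B \ A) = elements in exactly one of A or B
A \ B = {6, 19, 21, 22, 24, 27, 30}
B \ A = {5, 10, 12, 15, 20, 23, 28}
A △ B = {5, 6, 10, 12, 15, 19, 20, 21, 22, 23, 24, 27, 28, 30}

A △ B = {5, 6, 10, 12, 15, 19, 20, 21, 22, 23, 24, 27, 28, 30}


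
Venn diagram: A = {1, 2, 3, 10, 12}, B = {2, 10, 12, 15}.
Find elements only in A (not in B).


A = {1, 2, 3, 10, 12}
B = {2, 10, 12, 15}
Region: only in A (not in B)
Elements: {1, 3}

Elements only in A (not in B): {1, 3}


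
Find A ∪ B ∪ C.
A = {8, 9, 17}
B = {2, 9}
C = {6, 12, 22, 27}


A ∪ B = {2, 8, 9, 17}
(A ∪ B) ∪ C = {2, 6, 8, 9, 12, 17, 22, 27}

A ∪ B ∪ C = {2, 6, 8, 9, 12, 17, 22, 27}


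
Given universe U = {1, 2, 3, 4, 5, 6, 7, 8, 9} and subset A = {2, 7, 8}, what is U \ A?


Aᶜ = U \ A = elements in U but not in A
U = {1, 2, 3, 4, 5, 6, 7, 8, 9}
A = {2, 7, 8}
Aᶜ = {1, 3, 4, 5, 6, 9}

Aᶜ = {1, 3, 4, 5, 6, 9}


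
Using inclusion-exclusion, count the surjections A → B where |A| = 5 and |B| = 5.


n = |A| = 5, k = |B| = 5. Surjections via inclusion-exclusion:
S(n,k) = Σ(-1)^i × C(k,i) × (k-i)^n, i=0 to k
i=0: (-1)^0×C(5,0)×5^5 = 3125
i=1: (-1)^1×C(5,1)×4^5 = -5120
i=2: (-1)^2×C(5,2)×3^5 = 2430
i=3: (-1)^3×C(5,3)×2^5 = -320
i=4: (-1)^4×C(5,4)×1^5 = 5
i=5: (-1)^5×C(5,5)×0^5 = 0
Total = 120

Number of surjections = 120


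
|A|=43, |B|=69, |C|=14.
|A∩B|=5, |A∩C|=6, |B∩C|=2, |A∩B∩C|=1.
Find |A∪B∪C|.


|A∪B∪C| = |A|+|B|+|C| - |A∩B|-|A∩C|-|B∩C| + |A∩B∩C|
= 43+69+14 - 5-6-2 + 1
= 126 - 13 + 1
= 114

|A ∪ B ∪ C| = 114


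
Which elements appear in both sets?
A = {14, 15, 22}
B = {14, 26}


A ∩ B = elements in both A and B
A = {14, 15, 22}
B = {14, 26}
A ∩ B = {14}

A ∩ B = {14}


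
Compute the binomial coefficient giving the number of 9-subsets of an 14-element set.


C(n,k) = n! / (k!(n-k)!)
C(14,9) = 14! / (9!5!)
= 2002

C(14,9) = 2002


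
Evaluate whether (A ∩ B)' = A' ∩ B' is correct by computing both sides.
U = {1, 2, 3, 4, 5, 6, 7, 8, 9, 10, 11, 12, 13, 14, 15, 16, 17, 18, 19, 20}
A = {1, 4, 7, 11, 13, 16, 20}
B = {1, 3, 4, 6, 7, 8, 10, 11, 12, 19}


LHS: A ∩ B = {1, 4, 7, 11}
(A ∩ B)' = U \ (A ∩ B) = {2, 3, 5, 6, 8, 9, 10, 12, 13, 14, 15, 16, 17, 18, 19, 20}
A' = {2, 3, 5, 6, 8, 9, 10, 12, 14, 15, 17, 18, 19}, B' = {2, 5, 9, 13, 14, 15, 16, 17, 18, 20}
Claimed RHS: A' ∩ B' = {2, 5, 9, 14, 15, 17, 18}
Identity is INVALID: LHS = {2, 3, 5, 6, 8, 9, 10, 12, 13, 14, 15, 16, 17, 18, 19, 20} but the RHS claimed here equals {2, 5, 9, 14, 15, 17, 18}. The correct form is (A ∩ B)' = A' ∪ B'.

Identity is invalid: (A ∩ B)' = {2, 3, 5, 6, 8, 9, 10, 12, 13, 14, 15, 16, 17, 18, 19, 20} but A' ∩ B' = {2, 5, 9, 14, 15, 17, 18}. The correct De Morgan law is (A ∩ B)' = A' ∪ B'.


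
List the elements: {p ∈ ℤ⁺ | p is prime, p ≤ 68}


Checking each candidate:
Condition: primes ≤ 68
Result = {2, 3, 5, 7, 11, 13, 17, 19, 23, 29, 31, 37, 41, 43, 47, 53, 59, 61, 67}

{2, 3, 5, 7, 11, 13, 17, 19, 23, 29, 31, 37, 41, 43, 47, 53, 59, 61, 67}


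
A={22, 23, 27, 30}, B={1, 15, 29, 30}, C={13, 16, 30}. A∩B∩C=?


A ∩ B = {30}
(A ∩ B) ∩ C = {30}

A ∩ B ∩ C = {30}


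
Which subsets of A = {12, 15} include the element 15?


A subset of A contains 15 iff the remaining 1 elements form any subset of A \ {15}.
Count: 2^(n-1) = 2^1 = 2
Subsets containing 15: {15}, {12, 15}

Subsets containing 15 (2 total): {15}, {12, 15}


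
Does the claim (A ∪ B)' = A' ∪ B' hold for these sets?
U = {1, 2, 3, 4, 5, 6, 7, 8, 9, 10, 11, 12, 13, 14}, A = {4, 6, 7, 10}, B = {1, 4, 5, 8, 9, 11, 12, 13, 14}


LHS: A ∪ B = {1, 4, 5, 6, 7, 8, 9, 10, 11, 12, 13, 14}
(A ∪ B)' = U \ (A ∪ B) = {2, 3}
A' = {1, 2, 3, 5, 8, 9, 11, 12, 13, 14}, B' = {2, 3, 6, 7, 10}
Claimed RHS: A' ∪ B' = {1, 2, 3, 5, 6, 7, 8, 9, 10, 11, 12, 13, 14}
Identity is INVALID: LHS = {2, 3} but the RHS claimed here equals {1, 2, 3, 5, 6, 7, 8, 9, 10, 11, 12, 13, 14}. The correct form is (A ∪ B)' = A' ∩ B'.

Identity is invalid: (A ∪ B)' = {2, 3} but A' ∪ B' = {1, 2, 3, 5, 6, 7, 8, 9, 10, 11, 12, 13, 14}. The correct De Morgan law is (A ∪ B)' = A' ∩ B'.


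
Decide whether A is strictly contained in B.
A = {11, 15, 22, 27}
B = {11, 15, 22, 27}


A ⊂ B requires: A ⊆ B AND A ≠ B.
A ⊆ B? Yes
A = B? Yes
A = B, so A is not a PROPER subset.

No, A is not a proper subset of B


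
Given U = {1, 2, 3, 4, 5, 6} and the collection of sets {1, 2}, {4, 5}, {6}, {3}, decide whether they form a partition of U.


A partition requires: (1) non-empty parts, (2) pairwise disjoint, (3) union = U
Parts: {1, 2}, {4, 5}, {6}, {3}
Union of parts: {1, 2, 3, 4, 5, 6}
U = {1, 2, 3, 4, 5, 6}
All non-empty? True
Pairwise disjoint? True
Covers U? True

Yes, valid partition


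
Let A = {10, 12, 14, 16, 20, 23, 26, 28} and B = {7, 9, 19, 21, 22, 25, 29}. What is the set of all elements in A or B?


A ∪ B = all elements in A or B (or both)
A = {10, 12, 14, 16, 20, 23, 26, 28}
B = {7, 9, 19, 21, 22, 25, 29}
A ∪ B = {7, 9, 10, 12, 14, 16, 19, 20, 21, 22, 23, 25, 26, 28, 29}

A ∪ B = {7, 9, 10, 12, 14, 16, 19, 20, 21, 22, 23, 25, 26, 28, 29}


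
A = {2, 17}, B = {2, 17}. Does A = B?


Two sets are equal iff they have exactly the same elements.
A = {2, 17}
B = {2, 17}
Same elements → A = B

Yes, A = B


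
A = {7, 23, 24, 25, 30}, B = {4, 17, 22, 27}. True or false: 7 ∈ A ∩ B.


A = {7, 23, 24, 25, 30}, B = {4, 17, 22, 27}
A ∩ B = elements in both A and B
A ∩ B = ∅
Checking if 7 ∈ A ∩ B
7 is not in A ∩ B → False

7 ∉ A ∩ B


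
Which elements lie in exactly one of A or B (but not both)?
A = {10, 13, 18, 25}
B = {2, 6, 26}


A △ B = (A \ B) ∪ (B \ A) = elements in exactly one of A or B
A \ B = {10, 13, 18, 25}
B \ A = {2, 6, 26}
A △ B = {2, 6, 10, 13, 18, 25, 26}

A △ B = {2, 6, 10, 13, 18, 25, 26}


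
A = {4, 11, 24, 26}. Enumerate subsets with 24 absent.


A subset of A that omits 24 is a subset of A \ {24}, so there are 2^(n-1) = 2^3 = 8 of them.
Subsets excluding 24: ∅, {4}, {11}, {26}, {4, 11}, {4, 26}, {11, 26}, {4, 11, 26}

Subsets excluding 24 (8 total): ∅, {4}, {11}, {26}, {4, 11}, {4, 26}, {11, 26}, {4, 11, 26}


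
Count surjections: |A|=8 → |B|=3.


n = |A| = 8, k = |B| = 3. Surjections via inclusion-exclusion:
S(n,k) = Σ(-1)^i × C(k,i) × (k-i)^n, i=0 to k
i=0: (-1)^0×C(3,0)×3^8 = 6561
i=1: (-1)^1×C(3,1)×2^8 = -768
i=2: (-1)^2×C(3,2)×1^8 = 3
i=3: (-1)^3×C(3,3)×0^8 = 0
Total = 5796

Number of surjections = 5796


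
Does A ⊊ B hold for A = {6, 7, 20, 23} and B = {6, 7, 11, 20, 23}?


A ⊂ B requires: A ⊆ B AND A ≠ B.
A ⊆ B? Yes
A = B? No
A ⊂ B: Yes (A is a proper subset of B)

Yes, A ⊂ B


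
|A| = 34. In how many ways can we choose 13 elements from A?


C(n,k) = n! / (k!(n-k)!)
C(34,13) = 34! / (13!21!)
= 927983760

C(34,13) = 927983760


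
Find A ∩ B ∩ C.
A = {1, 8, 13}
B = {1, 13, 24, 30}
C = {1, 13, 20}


A ∩ B = {1, 13}
(A ∩ B) ∩ C = {1, 13}

A ∩ B ∩ C = {1, 13}


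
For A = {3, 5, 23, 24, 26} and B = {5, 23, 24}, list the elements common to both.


A ∩ B = elements in both A and B
A = {3, 5, 23, 24, 26}
B = {5, 23, 24}
A ∩ B = {5, 23, 24}

A ∩ B = {5, 23, 24}


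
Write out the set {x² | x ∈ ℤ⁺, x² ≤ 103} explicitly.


Checking each candidate:
Condition: positive perfect squares ≤ 103
Result = {1, 4, 9, 16, 25, 36, 49, 64, 81, 100}

{1, 4, 9, 16, 25, 36, 49, 64, 81, 100}


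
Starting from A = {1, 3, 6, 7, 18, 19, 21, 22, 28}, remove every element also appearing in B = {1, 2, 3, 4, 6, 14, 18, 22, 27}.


A \ B = elements in A but not in B
A = {1, 3, 6, 7, 18, 19, 21, 22, 28}
B = {1, 2, 3, 4, 6, 14, 18, 22, 27}
Remove from A any elements in B
A \ B = {7, 19, 21, 28}

A \ B = {7, 19, 21, 28}


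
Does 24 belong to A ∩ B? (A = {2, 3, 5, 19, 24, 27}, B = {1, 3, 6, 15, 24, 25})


A = {2, 3, 5, 19, 24, 27}, B = {1, 3, 6, 15, 24, 25}
A ∩ B = elements in both A and B
A ∩ B = {3, 24}
Checking if 24 ∈ A ∩ B
24 is in A ∩ B → True

24 ∈ A ∩ B


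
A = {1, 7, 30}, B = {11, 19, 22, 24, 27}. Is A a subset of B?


A ⊆ B means every element of A is in B.
Elements in A not in B: {1, 7, 30}
So A ⊄ B.

No, A ⊄ B


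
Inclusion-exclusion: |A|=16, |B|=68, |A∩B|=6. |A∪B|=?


|A ∪ B| = |A| + |B| - |A ∩ B|
= 16 + 68 - 6
= 78

|A ∪ B| = 78


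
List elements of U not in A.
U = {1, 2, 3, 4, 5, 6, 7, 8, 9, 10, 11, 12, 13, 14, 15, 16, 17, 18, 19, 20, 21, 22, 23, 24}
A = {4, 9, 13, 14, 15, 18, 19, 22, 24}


Aᶜ = U \ A = elements in U but not in A
U = {1, 2, 3, 4, 5, 6, 7, 8, 9, 10, 11, 12, 13, 14, 15, 16, 17, 18, 19, 20, 21, 22, 23, 24}
A = {4, 9, 13, 14, 15, 18, 19, 22, 24}
Aᶜ = {1, 2, 3, 5, 6, 7, 8, 10, 11, 12, 16, 17, 20, 21, 23}

Aᶜ = {1, 2, 3, 5, 6, 7, 8, 10, 11, 12, 16, 17, 20, 21, 23}


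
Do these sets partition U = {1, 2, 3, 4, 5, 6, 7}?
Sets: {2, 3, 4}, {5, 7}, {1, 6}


A partition requires: (1) non-empty parts, (2) pairwise disjoint, (3) union = U
Parts: {2, 3, 4}, {5, 7}, {1, 6}
Union of parts: {1, 2, 3, 4, 5, 6, 7}
U = {1, 2, 3, 4, 5, 6, 7}
All non-empty? True
Pairwise disjoint? True
Covers U? True

Yes, valid partition


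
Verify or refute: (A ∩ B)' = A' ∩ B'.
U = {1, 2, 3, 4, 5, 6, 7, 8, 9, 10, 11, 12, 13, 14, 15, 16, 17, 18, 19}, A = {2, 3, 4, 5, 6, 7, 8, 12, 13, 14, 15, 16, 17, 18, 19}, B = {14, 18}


LHS: A ∩ B = {14, 18}
(A ∩ B)' = U \ (A ∩ B) = {1, 2, 3, 4, 5, 6, 7, 8, 9, 10, 11, 12, 13, 15, 16, 17, 19}
A' = {1, 9, 10, 11}, B' = {1, 2, 3, 4, 5, 6, 7, 8, 9, 10, 11, 12, 13, 15, 16, 17, 19}
Claimed RHS: A' ∩ B' = {1, 9, 10, 11}
Identity is INVALID: LHS = {1, 2, 3, 4, 5, 6, 7, 8, 9, 10, 11, 12, 13, 15, 16, 17, 19} but the RHS claimed here equals {1, 9, 10, 11}. The correct form is (A ∩ B)' = A' ∪ B'.

Identity is invalid: (A ∩ B)' = {1, 2, 3, 4, 5, 6, 7, 8, 9, 10, 11, 12, 13, 15, 16, 17, 19} but A' ∩ B' = {1, 9, 10, 11}. The correct De Morgan law is (A ∩ B)' = A' ∪ B'.


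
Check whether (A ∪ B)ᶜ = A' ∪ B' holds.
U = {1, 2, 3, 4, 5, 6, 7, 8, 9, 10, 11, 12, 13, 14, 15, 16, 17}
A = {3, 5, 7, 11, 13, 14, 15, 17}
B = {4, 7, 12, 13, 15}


LHS: A ∪ B = {3, 4, 5, 7, 11, 12, 13, 14, 15, 17}
(A ∪ B)' = U \ (A ∪ B) = {1, 2, 6, 8, 9, 10, 16}
A' = {1, 2, 4, 6, 8, 9, 10, 12, 16}, B' = {1, 2, 3, 5, 6, 8, 9, 10, 11, 14, 16, 17}
Claimed RHS: A' ∪ B' = {1, 2, 3, 4, 5, 6, 8, 9, 10, 11, 12, 14, 16, 17}
Identity is INVALID: LHS = {1, 2, 6, 8, 9, 10, 16} but the RHS claimed here equals {1, 2, 3, 4, 5, 6, 8, 9, 10, 11, 12, 14, 16, 17}. The correct form is (A ∪ B)' = A' ∩ B'.

Identity is invalid: (A ∪ B)' = {1, 2, 6, 8, 9, 10, 16} but A' ∪ B' = {1, 2, 3, 4, 5, 6, 8, 9, 10, 11, 12, 14, 16, 17}. The correct De Morgan law is (A ∪ B)' = A' ∩ B'.


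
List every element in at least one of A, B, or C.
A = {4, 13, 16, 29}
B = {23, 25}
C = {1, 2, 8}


A ∪ B = {4, 13, 16, 23, 25, 29}
(A ∪ B) ∪ C = {1, 2, 4, 8, 13, 16, 23, 25, 29}

A ∪ B ∪ C = {1, 2, 4, 8, 13, 16, 23, 25, 29}


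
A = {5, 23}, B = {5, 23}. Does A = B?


Two sets are equal iff they have exactly the same elements.
A = {5, 23}
B = {5, 23}
Same elements → A = B

Yes, A = B


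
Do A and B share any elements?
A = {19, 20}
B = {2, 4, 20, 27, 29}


Disjoint means A ∩ B = ∅.
A ∩ B = {20}
A ∩ B ≠ ∅, so A and B are NOT disjoint.

Yes — A and B share the element(s) of A ∩ B = {20}, so they are not disjoint


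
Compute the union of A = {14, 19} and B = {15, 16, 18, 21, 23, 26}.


A ∪ B = all elements in A or B (or both)
A = {14, 19}
B = {15, 16, 18, 21, 23, 26}
A ∪ B = {14, 15, 16, 18, 19, 21, 23, 26}

A ∪ B = {14, 15, 16, 18, 19, 21, 23, 26}


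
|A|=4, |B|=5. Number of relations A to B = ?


A relation from A to B is any subset of A × B.
|A × B| = 4 × 5 = 20
# relations = 2^|A × B| = 2^20 = 1048576

Number of relations = 1048576


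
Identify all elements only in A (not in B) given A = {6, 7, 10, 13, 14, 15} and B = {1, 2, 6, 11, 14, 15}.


A = {6, 7, 10, 13, 14, 15}
B = {1, 2, 6, 11, 14, 15}
Region: only in A (not in B)
Elements: {7, 10, 13}

Elements only in A (not in B): {7, 10, 13}


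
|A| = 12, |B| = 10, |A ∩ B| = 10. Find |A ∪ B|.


|A ∪ B| = |A| + |B| - |A ∩ B|
= 12 + 10 - 10
= 12

|A ∪ B| = 12


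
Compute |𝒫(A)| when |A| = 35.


Number of subsets = 2^n
= 2^35
= 34359738368

|P(A)| = 34359738368


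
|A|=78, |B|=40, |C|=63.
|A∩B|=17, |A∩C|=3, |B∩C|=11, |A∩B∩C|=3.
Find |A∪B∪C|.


|A∪B∪C| = |A|+|B|+|C| - |A∩B|-|A∩C|-|B∩C| + |A∩B∩C|
= 78+40+63 - 17-3-11 + 3
= 181 - 31 + 3
= 153

|A ∪ B ∪ C| = 153


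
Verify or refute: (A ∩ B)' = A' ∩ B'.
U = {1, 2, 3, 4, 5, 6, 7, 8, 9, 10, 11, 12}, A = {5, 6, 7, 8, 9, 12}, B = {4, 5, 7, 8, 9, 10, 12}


LHS: A ∩ B = {5, 7, 8, 9, 12}
(A ∩ B)' = U \ (A ∩ B) = {1, 2, 3, 4, 6, 10, 11}
A' = {1, 2, 3, 4, 10, 11}, B' = {1, 2, 3, 6, 11}
Claimed RHS: A' ∩ B' = {1, 2, 3, 11}
Identity is INVALID: LHS = {1, 2, 3, 4, 6, 10, 11} but the RHS claimed here equals {1, 2, 3, 11}. The correct form is (A ∩ B)' = A' ∪ B'.

Identity is invalid: (A ∩ B)' = {1, 2, 3, 4, 6, 10, 11} but A' ∩ B' = {1, 2, 3, 11}. The correct De Morgan law is (A ∩ B)' = A' ∪ B'.


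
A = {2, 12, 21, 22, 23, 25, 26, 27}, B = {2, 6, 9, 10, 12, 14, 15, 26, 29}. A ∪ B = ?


A ∪ B = all elements in A or B (or both)
A = {2, 12, 21, 22, 23, 25, 26, 27}
B = {2, 6, 9, 10, 12, 14, 15, 26, 29}
A ∪ B = {2, 6, 9, 10, 12, 14, 15, 21, 22, 23, 25, 26, 27, 29}

A ∪ B = {2, 6, 9, 10, 12, 14, 15, 21, 22, 23, 25, 26, 27, 29}


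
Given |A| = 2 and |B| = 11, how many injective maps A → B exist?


An injection sends each of |A| = 2 inputs to a distinct output in B.
# injections = |B|·(|B|-1)·…·(|B|-|A|+1) = 11! / (11 - 2)!
= 11 × 10
= 110

Number of injections = 110


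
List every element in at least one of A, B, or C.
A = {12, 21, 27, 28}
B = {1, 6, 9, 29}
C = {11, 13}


A ∪ B = {1, 6, 9, 12, 21, 27, 28, 29}
(A ∪ B) ∪ C = {1, 6, 9, 11, 12, 13, 21, 27, 28, 29}

A ∪ B ∪ C = {1, 6, 9, 11, 12, 13, 21, 27, 28, 29}


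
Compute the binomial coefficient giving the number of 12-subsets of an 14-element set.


C(n,k) = n! / (k!(n-k)!)
C(14,12) = 14! / (12!2!)
= 91

C(14,12) = 91


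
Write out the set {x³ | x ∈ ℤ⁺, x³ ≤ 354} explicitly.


Checking each candidate:
Condition: positive perfect cubes ≤ 354
Result = {1, 8, 27, 64, 125, 216, 343}

{1, 8, 27, 64, 125, 216, 343}


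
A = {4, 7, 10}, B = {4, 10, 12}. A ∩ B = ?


A ∩ B = elements in both A and B
A = {4, 7, 10}
B = {4, 10, 12}
A ∩ B = {4, 10}

A ∩ B = {4, 10}


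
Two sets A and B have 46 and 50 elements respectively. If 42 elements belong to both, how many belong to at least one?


|A ∪ B| = |A| + |B| - |A ∩ B|
= 46 + 50 - 42
= 54

|A ∪ B| = 54


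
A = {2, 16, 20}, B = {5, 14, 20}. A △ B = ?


A △ B = (A \ B) ∪ (B \ A) = elements in exactly one of A or B
A \ B = {2, 16}
B \ A = {5, 14}
A △ B = {2, 5, 14, 16}

A △ B = {2, 5, 14, 16}


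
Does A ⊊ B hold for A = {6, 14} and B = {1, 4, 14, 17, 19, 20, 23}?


A ⊂ B requires: A ⊆ B AND A ≠ B.
A ⊆ B? No
A ⊄ B, so A is not a proper subset.

No, A is not a proper subset of B


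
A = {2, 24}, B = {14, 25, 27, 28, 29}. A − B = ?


A \ B = elements in A but not in B
A = {2, 24}
B = {14, 25, 27, 28, 29}
Remove from A any elements in B
A \ B = {2, 24}

A \ B = {2, 24}


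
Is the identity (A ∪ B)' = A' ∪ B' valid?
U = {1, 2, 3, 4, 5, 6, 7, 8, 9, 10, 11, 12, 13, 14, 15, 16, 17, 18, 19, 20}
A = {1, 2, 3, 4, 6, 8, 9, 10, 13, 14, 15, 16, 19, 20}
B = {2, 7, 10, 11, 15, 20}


LHS: A ∪ B = {1, 2, 3, 4, 6, 7, 8, 9, 10, 11, 13, 14, 15, 16, 19, 20}
(A ∪ B)' = U \ (A ∪ B) = {5, 12, 17, 18}
A' = {5, 7, 11, 12, 17, 18}, B' = {1, 3, 4, 5, 6, 8, 9, 12, 13, 14, 16, 17, 18, 19}
Claimed RHS: A' ∪ B' = {1, 3, 4, 5, 6, 7, 8, 9, 11, 12, 13, 14, 16, 17, 18, 19}
Identity is INVALID: LHS = {5, 12, 17, 18} but the RHS claimed here equals {1, 3, 4, 5, 6, 7, 8, 9, 11, 12, 13, 14, 16, 17, 18, 19}. The correct form is (A ∪ B)' = A' ∩ B'.

Identity is invalid: (A ∪ B)' = {5, 12, 17, 18} but A' ∪ B' = {1, 3, 4, 5, 6, 7, 8, 9, 11, 12, 13, 14, 16, 17, 18, 19}. The correct De Morgan law is (A ∪ B)' = A' ∩ B'.


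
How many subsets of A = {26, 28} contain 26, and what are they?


A subset of A contains 26 iff the remaining 1 elements form any subset of A \ {26}.
Count: 2^(n-1) = 2^1 = 2
Subsets containing 26: {26}, {26, 28}

Subsets containing 26 (2 total): {26}, {26, 28}


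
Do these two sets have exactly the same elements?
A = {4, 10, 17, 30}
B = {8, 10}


Two sets are equal iff they have exactly the same elements.
A = {4, 10, 17, 30}
B = {8, 10}
Differences: {4, 8, 17, 30}
A ≠ B

No, A ≠ B


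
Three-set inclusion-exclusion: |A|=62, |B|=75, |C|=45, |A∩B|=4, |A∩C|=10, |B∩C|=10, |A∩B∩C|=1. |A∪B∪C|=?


|A∪B∪C| = |A|+|B|+|C| - |A∩B|-|A∩C|-|B∩C| + |A∩B∩C|
= 62+75+45 - 4-10-10 + 1
= 182 - 24 + 1
= 159

|A ∪ B ∪ C| = 159


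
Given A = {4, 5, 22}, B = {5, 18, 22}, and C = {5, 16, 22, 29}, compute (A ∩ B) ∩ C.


A ∩ B = {5, 22}
(A ∩ B) ∩ C = {5, 22}

A ∩ B ∩ C = {5, 22}


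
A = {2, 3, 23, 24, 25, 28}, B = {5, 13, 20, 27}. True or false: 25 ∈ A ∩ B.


A = {2, 3, 23, 24, 25, 28}, B = {5, 13, 20, 27}
A ∩ B = elements in both A and B
A ∩ B = ∅
Checking if 25 ∈ A ∩ B
25 is not in A ∩ B → False

25 ∉ A ∩ B


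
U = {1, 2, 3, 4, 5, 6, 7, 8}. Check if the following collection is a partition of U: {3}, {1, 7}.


A partition requires: (1) non-empty parts, (2) pairwise disjoint, (3) union = U
Parts: {3}, {1, 7}
Union of parts: {1, 3, 7}
U = {1, 2, 3, 4, 5, 6, 7, 8}
All non-empty? True
Pairwise disjoint? True
Covers U? False

No, not a valid partition


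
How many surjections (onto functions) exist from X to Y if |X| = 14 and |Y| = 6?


n = |X| = 14, k = |Y| = 6. Surjections via inclusion-exclusion:
S(n,k) = Σ(-1)^i × C(k,i) × (k-i)^n, i=0 to k
i=0: (-1)^0×C(6,0)×6^14 = 78364164096
i=1: (-1)^1×C(6,1)×5^14 = -36621093750
i=2: (-1)^2×C(6,2)×4^14 = 4026531840
i=3: (-1)^3×C(6,3)×3^14 = -95659380
i=4: (-1)^4×C(6,4)×2^14 = 245760
i=5: (-1)^5×C(6,5)×1^14 = -6
i=6: (-1)^6×C(6,6)×0^14 = 0
Total = 45674188560

Number of surjections = 45674188560


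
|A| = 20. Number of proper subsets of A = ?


Total subsets = 2^n = 2^20 = 1048576
Proper subsets exclude the set itself: 2^n - 1
= 1048576 - 1
= 1048575

Number of proper subsets = 1048575


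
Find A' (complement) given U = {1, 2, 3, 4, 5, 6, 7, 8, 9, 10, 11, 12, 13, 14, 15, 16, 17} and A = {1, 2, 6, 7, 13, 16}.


Aᶜ = U \ A = elements in U but not in A
U = {1, 2, 3, 4, 5, 6, 7, 8, 9, 10, 11, 12, 13, 14, 15, 16, 17}
A = {1, 2, 6, 7, 13, 16}
Aᶜ = {3, 4, 5, 8, 9, 10, 11, 12, 14, 15, 17}

Aᶜ = {3, 4, 5, 8, 9, 10, 11, 12, 14, 15, 17}


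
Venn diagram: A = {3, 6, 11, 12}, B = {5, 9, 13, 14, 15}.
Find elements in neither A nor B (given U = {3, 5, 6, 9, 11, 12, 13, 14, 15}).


A = {3, 6, 11, 12}
B = {5, 9, 13, 14, 15}
Region: in neither A nor B (given U = {3, 5, 6, 9, 11, 12, 13, 14, 15})
Elements: ∅

Elements in neither A nor B (given U = {3, 5, 6, 9, 11, 12, 13, 14, 15}): ∅


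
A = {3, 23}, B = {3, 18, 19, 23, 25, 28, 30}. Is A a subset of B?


A ⊆ B means every element of A is in B.
All elements of A are in B.
So A ⊆ B.

Yes, A ⊆ B


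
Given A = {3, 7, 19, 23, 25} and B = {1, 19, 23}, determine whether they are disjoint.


Disjoint means A ∩ B = ∅.
A ∩ B = {19, 23}
A ∩ B ≠ ∅, so A and B are NOT disjoint.

No, A and B are not disjoint (A ∩ B = {19, 23})


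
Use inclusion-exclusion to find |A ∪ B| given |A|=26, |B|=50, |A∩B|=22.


|A ∪ B| = |A| + |B| - |A ∩ B|
= 26 + 50 - 22
= 54

|A ∪ B| = 54


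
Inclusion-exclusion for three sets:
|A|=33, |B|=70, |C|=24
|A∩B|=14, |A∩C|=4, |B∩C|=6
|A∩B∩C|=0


|A∪B∪C| = |A|+|B|+|C| - |A∩B|-|A∩C|-|B∩C| + |A∩B∩C|
= 33+70+24 - 14-4-6 + 0
= 127 - 24 + 0
= 103

|A ∪ B ∪ C| = 103


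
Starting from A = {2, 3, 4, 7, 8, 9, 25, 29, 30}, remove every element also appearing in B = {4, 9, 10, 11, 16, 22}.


A \ B = elements in A but not in B
A = {2, 3, 4, 7, 8, 9, 25, 29, 30}
B = {4, 9, 10, 11, 16, 22}
Remove from A any elements in B
A \ B = {2, 3, 7, 8, 25, 29, 30}

A \ B = {2, 3, 7, 8, 25, 29, 30}


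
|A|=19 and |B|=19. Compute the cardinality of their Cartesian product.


|A × B| = |A| × |B|
= 19 × 19
= 361

|A × B| = 361


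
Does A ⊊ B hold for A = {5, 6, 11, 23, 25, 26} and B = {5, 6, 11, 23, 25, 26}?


A ⊂ B requires: A ⊆ B AND A ≠ B.
A ⊆ B? Yes
A = B? Yes
A = B, so A is not a PROPER subset.

No, A is not a proper subset of B


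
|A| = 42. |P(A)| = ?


Number of subsets = 2^n
= 2^42
= 4398046511104

|P(A)| = 4398046511104


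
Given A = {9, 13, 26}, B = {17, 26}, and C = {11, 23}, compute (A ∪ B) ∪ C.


A ∪ B = {9, 13, 17, 26}
(A ∪ B) ∪ C = {9, 11, 13, 17, 23, 26}

A ∪ B ∪ C = {9, 11, 13, 17, 23, 26}


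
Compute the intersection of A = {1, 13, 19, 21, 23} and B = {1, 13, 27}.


A ∩ B = elements in both A and B
A = {1, 13, 19, 21, 23}
B = {1, 13, 27}
A ∩ B = {1, 13}

A ∩ B = {1, 13}


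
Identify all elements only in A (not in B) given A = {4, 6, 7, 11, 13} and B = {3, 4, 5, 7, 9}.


A = {4, 6, 7, 11, 13}
B = {3, 4, 5, 7, 9}
Region: only in A (not in B)
Elements: {6, 11, 13}

Elements only in A (not in B): {6, 11, 13}


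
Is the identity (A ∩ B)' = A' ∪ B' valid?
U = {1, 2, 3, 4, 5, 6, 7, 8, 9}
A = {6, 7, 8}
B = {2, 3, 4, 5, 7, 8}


LHS: A ∩ B = {7, 8}
(A ∩ B)' = U \ (A ∩ B) = {1, 2, 3, 4, 5, 6, 9}
A' = {1, 2, 3, 4, 5, 9}, B' = {1, 6, 9}
Claimed RHS: A' ∪ B' = {1, 2, 3, 4, 5, 6, 9}
Identity is VALID: LHS = RHS = {1, 2, 3, 4, 5, 6, 9} ✓

Identity is valid. (A ∩ B)' = A' ∪ B' = {1, 2, 3, 4, 5, 6, 9}


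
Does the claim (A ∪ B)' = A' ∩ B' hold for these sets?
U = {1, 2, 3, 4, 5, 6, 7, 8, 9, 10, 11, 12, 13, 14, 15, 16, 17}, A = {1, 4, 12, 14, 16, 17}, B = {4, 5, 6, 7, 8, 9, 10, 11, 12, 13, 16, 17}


LHS: A ∪ B = {1, 4, 5, 6, 7, 8, 9, 10, 11, 12, 13, 14, 16, 17}
(A ∪ B)' = U \ (A ∪ B) = {2, 3, 15}
A' = {2, 3, 5, 6, 7, 8, 9, 10, 11, 13, 15}, B' = {1, 2, 3, 14, 15}
Claimed RHS: A' ∩ B' = {2, 3, 15}
Identity is VALID: LHS = RHS = {2, 3, 15} ✓

Identity is valid. (A ∪ B)' = A' ∩ B' = {2, 3, 15}


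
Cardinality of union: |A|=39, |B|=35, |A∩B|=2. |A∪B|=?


|A ∪ B| = |A| + |B| - |A ∩ B|
= 39 + 35 - 2
= 72

|A ∪ B| = 72


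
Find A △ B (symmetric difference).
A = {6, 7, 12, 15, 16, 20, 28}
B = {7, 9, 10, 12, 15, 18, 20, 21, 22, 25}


A △ B = (A \ B) ∪ (B \ A) = elements in exactly one of A or B
A \ B = {6, 16, 28}
B \ A = {9, 10, 18, 21, 22, 25}
A △ B = {6, 9, 10, 16, 18, 21, 22, 25, 28}

A △ B = {6, 9, 10, 16, 18, 21, 22, 25, 28}


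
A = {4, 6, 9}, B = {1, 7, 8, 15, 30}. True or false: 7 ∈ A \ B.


A = {4, 6, 9}, B = {1, 7, 8, 15, 30}
A \ B = elements in A but not in B
A \ B = {4, 6, 9}
Checking if 7 ∈ A \ B
7 is not in A \ B → False

7 ∉ A \ B


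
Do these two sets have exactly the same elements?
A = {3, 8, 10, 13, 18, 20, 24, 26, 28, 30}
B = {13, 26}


Two sets are equal iff they have exactly the same elements.
A = {3, 8, 10, 13, 18, 20, 24, 26, 28, 30}
B = {13, 26}
Differences: {3, 8, 10, 18, 20, 24, 28, 30}
A ≠ B

No, A ≠ B


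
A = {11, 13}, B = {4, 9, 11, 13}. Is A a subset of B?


A ⊆ B means every element of A is in B.
All elements of A are in B.
So A ⊆ B.

Yes, A ⊆ B


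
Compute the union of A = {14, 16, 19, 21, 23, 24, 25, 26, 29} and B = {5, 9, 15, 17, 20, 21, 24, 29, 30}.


A ∪ B = all elements in A or B (or both)
A = {14, 16, 19, 21, 23, 24, 25, 26, 29}
B = {5, 9, 15, 17, 20, 21, 24, 29, 30}
A ∪ B = {5, 9, 14, 15, 16, 17, 19, 20, 21, 23, 24, 25, 26, 29, 30}

A ∪ B = {5, 9, 14, 15, 16, 17, 19, 20, 21, 23, 24, 25, 26, 29, 30}


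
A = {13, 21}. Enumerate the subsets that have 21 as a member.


A subset of A contains 21 iff the remaining 1 elements form any subset of A \ {21}.
Count: 2^(n-1) = 2^1 = 2
Subsets containing 21: {21}, {13, 21}

Subsets containing 21 (2 total): {21}, {13, 21}


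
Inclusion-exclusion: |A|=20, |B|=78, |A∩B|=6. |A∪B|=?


|A ∪ B| = |A| + |B| - |A ∩ B|
= 20 + 78 - 6
= 92

|A ∪ B| = 92


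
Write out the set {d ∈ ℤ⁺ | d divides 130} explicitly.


Checking each candidate:
Condition: positive divisors of 130
Result = {1, 2, 5, 10, 13, 26, 65, 130}

{1, 2, 5, 10, 13, 26, 65, 130}


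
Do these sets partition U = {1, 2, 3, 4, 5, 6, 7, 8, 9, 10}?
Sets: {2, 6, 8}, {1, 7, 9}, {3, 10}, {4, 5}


A partition requires: (1) non-empty parts, (2) pairwise disjoint, (3) union = U
Parts: {2, 6, 8}, {1, 7, 9}, {3, 10}, {4, 5}
Union of parts: {1, 2, 3, 4, 5, 6, 7, 8, 9, 10}
U = {1, 2, 3, 4, 5, 6, 7, 8, 9, 10}
All non-empty? True
Pairwise disjoint? True
Covers U? True

Yes, valid partition


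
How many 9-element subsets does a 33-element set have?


C(n,k) = n! / (k!(n-k)!)
C(33,9) = 33! / (9!24!)
= 38567100

C(33,9) = 38567100


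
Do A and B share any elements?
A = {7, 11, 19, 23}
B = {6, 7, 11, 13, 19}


Disjoint means A ∩ B = ∅.
A ∩ B = {7, 11, 19}
A ∩ B ≠ ∅, so A and B are NOT disjoint.

Yes — A and B share the element(s) of A ∩ B = {7, 11, 19}, so they are not disjoint


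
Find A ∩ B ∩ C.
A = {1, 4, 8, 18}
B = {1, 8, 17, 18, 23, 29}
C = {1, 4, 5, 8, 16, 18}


A ∩ B = {1, 8, 18}
(A ∩ B) ∩ C = {1, 8, 18}

A ∩ B ∩ C = {1, 8, 18}


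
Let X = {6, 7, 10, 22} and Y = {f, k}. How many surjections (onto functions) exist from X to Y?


n = |X| = 4, k = |Y| = 2. Surjections via inclusion-exclusion:
S(n,k) = Σ(-1)^i × C(k,i) × (k-i)^n, i=0 to k
i=0: (-1)^0×C(2,0)×2^4 = 16
i=1: (-1)^1×C(2,1)×1^4 = -2
i=2: (-1)^2×C(2,2)×0^4 = 0
Total = 14

Number of surjections = 14


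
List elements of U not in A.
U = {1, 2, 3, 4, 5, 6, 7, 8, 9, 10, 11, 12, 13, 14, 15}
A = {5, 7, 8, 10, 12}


Aᶜ = U \ A = elements in U but not in A
U = {1, 2, 3, 4, 5, 6, 7, 8, 9, 10, 11, 12, 13, 14, 15}
A = {5, 7, 8, 10, 12}
Aᶜ = {1, 2, 3, 4, 6, 9, 11, 13, 14, 15}

Aᶜ = {1, 2, 3, 4, 6, 9, 11, 13, 14, 15}


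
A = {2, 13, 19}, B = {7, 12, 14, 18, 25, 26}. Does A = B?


Two sets are equal iff they have exactly the same elements.
A = {2, 13, 19}
B = {7, 12, 14, 18, 25, 26}
Differences: {2, 7, 12, 13, 14, 18, 19, 25, 26}
A ≠ B

No, A ≠ B


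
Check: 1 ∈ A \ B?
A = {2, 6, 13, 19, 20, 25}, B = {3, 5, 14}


A = {2, 6, 13, 19, 20, 25}, B = {3, 5, 14}
A \ B = elements in A but not in B
A \ B = {2, 6, 13, 19, 20, 25}
Checking if 1 ∈ A \ B
1 is not in A \ B → False

1 ∉ A \ B


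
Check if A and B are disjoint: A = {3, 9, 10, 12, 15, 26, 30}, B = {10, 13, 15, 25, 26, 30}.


Disjoint means A ∩ B = ∅.
A ∩ B = {10, 15, 26, 30}
A ∩ B ≠ ∅, so A and B are NOT disjoint.

No, A and B are not disjoint (A ∩ B = {10, 15, 26, 30})


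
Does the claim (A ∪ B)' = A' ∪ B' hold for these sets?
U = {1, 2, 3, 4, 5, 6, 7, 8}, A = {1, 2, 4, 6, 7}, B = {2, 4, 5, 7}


LHS: A ∪ B = {1, 2, 4, 5, 6, 7}
(A ∪ B)' = U \ (A ∪ B) = {3, 8}
A' = {3, 5, 8}, B' = {1, 3, 6, 8}
Claimed RHS: A' ∪ B' = {1, 3, 5, 6, 8}
Identity is INVALID: LHS = {3, 8} but the RHS claimed here equals {1, 3, 5, 6, 8}. The correct form is (A ∪ B)' = A' ∩ B'.

Identity is invalid: (A ∪ B)' = {3, 8} but A' ∪ B' = {1, 3, 5, 6, 8}. The correct De Morgan law is (A ∪ B)' = A' ∩ B'.


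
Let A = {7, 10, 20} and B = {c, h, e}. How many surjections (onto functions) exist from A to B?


n = |A| = 3, k = |B| = 3. Surjections via inclusion-exclusion:
S(n,k) = Σ(-1)^i × C(k,i) × (k-i)^n, i=0 to k
i=0: (-1)^0×C(3,0)×3^3 = 27
i=1: (-1)^1×C(3,1)×2^3 = -24
i=2: (-1)^2×C(3,2)×1^3 = 3
i=3: (-1)^3×C(3,3)×0^3 = 0
Total = 6

Number of surjections = 6


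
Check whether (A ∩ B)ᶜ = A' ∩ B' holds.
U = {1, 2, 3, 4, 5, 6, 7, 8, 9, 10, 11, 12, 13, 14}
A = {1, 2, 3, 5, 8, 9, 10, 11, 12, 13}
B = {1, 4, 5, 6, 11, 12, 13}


LHS: A ∩ B = {1, 5, 11, 12, 13}
(A ∩ B)' = U \ (A ∩ B) = {2, 3, 4, 6, 7, 8, 9, 10, 14}
A' = {4, 6, 7, 14}, B' = {2, 3, 7, 8, 9, 10, 14}
Claimed RHS: A' ∩ B' = {7, 14}
Identity is INVALID: LHS = {2, 3, 4, 6, 7, 8, 9, 10, 14} but the RHS claimed here equals {7, 14}. The correct form is (A ∩ B)' = A' ∪ B'.

Identity is invalid: (A ∩ B)' = {2, 3, 4, 6, 7, 8, 9, 10, 14} but A' ∩ B' = {7, 14}. The correct De Morgan law is (A ∩ B)' = A' ∪ B'.


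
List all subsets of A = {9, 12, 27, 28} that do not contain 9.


A subset of A that omits 9 is a subset of A \ {9}, so there are 2^(n-1) = 2^3 = 8 of them.
Subsets excluding 9: ∅, {12}, {27}, {28}, {12, 27}, {12, 28}, {27, 28}, {12, 27, 28}

Subsets excluding 9 (8 total): ∅, {12}, {27}, {28}, {12, 27}, {12, 28}, {27, 28}, {12, 27, 28}


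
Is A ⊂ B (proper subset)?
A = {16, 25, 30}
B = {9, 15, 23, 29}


A ⊂ B requires: A ⊆ B AND A ≠ B.
A ⊆ B? No
A ⊄ B, so A is not a proper subset.

No, A is not a proper subset of B


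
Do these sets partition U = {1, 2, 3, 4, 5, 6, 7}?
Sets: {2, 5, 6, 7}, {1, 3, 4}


A partition requires: (1) non-empty parts, (2) pairwise disjoint, (3) union = U
Parts: {2, 5, 6, 7}, {1, 3, 4}
Union of parts: {1, 2, 3, 4, 5, 6, 7}
U = {1, 2, 3, 4, 5, 6, 7}
All non-empty? True
Pairwise disjoint? True
Covers U? True

Yes, valid partition


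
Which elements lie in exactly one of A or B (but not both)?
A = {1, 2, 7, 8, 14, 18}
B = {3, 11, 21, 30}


A △ B = (A \ B) ∪ (B \ A) = elements in exactly one of A or B
A \ B = {1, 2, 7, 8, 14, 18}
B \ A = {3, 11, 21, 30}
A △ B = {1, 2, 3, 7, 8, 11, 14, 18, 21, 30}

A △ B = {1, 2, 3, 7, 8, 11, 14, 18, 21, 30}


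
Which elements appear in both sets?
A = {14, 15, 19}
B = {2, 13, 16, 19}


A ∩ B = elements in both A and B
A = {14, 15, 19}
B = {2, 13, 16, 19}
A ∩ B = {19}

A ∩ B = {19}


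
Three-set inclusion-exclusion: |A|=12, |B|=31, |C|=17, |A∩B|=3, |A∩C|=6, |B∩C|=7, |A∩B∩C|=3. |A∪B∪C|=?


|A∪B∪C| = |A|+|B|+|C| - |A∩B|-|A∩C|-|B∩C| + |A∩B∩C|
= 12+31+17 - 3-6-7 + 3
= 60 - 16 + 3
= 47

|A ∪ B ∪ C| = 47


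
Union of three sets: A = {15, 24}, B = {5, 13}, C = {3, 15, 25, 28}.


A ∪ B = {5, 13, 15, 24}
(A ∪ B) ∪ C = {3, 5, 13, 15, 24, 25, 28}

A ∪ B ∪ C = {3, 5, 13, 15, 24, 25, 28}


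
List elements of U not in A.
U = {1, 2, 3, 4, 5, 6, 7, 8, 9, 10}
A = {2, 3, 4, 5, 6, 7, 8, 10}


Aᶜ = U \ A = elements in U but not in A
U = {1, 2, 3, 4, 5, 6, 7, 8, 9, 10}
A = {2, 3, 4, 5, 6, 7, 8, 10}
Aᶜ = {1, 9}

Aᶜ = {1, 9}


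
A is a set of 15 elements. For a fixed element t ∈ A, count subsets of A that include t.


Subsets of A containing t correspond to subsets of A \ {t}, which has 14 elements.
Count = 2^(n-1) = 2^14
= 16384

Number of subsets containing t = 16384


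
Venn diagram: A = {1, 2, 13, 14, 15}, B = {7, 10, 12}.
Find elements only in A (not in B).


A = {1, 2, 13, 14, 15}
B = {7, 10, 12}
Region: only in A (not in B)
Elements: {1, 2, 13, 14, 15}

Elements only in A (not in B): {1, 2, 13, 14, 15}


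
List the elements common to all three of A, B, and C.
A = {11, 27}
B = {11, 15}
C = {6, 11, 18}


A ∩ B = {11}
(A ∩ B) ∩ C = {11}

A ∩ B ∩ C = {11}


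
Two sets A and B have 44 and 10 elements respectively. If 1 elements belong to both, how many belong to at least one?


|A ∪ B| = |A| + |B| - |A ∩ B|
= 44 + 10 - 1
= 53

|A ∪ B| = 53


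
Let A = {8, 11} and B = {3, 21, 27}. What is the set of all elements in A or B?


A ∪ B = all elements in A or B (or both)
A = {8, 11}
B = {3, 21, 27}
A ∪ B = {3, 8, 11, 21, 27}

A ∪ B = {3, 8, 11, 21, 27}


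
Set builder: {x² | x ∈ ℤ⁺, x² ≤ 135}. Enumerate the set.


Checking each candidate:
Condition: positive perfect squares ≤ 135
Result = {1, 4, 9, 16, 25, 36, 49, 64, 81, 100, 121}

{1, 4, 9, 16, 25, 36, 49, 64, 81, 100, 121}


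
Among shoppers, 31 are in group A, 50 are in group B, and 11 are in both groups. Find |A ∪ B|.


|A ∪ B| = |A| + |B| - |A ∩ B|
= 31 + 50 - 11
= 70

|A ∪ B| = 70


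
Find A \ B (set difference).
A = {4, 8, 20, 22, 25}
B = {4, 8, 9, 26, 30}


A \ B = elements in A but not in B
A = {4, 8, 20, 22, 25}
B = {4, 8, 9, 26, 30}
Remove from A any elements in B
A \ B = {20, 22, 25}

A \ B = {20, 22, 25}


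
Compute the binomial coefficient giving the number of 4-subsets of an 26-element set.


C(n,k) = n! / (k!(n-k)!)
C(26,4) = 26! / (4!22!)
= 14950

C(26,4) = 14950


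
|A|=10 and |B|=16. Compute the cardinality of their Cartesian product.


|A × B| = |A| × |B|
= 10 × 16
= 160

|A × B| = 160


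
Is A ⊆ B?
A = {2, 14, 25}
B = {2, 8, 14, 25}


A ⊆ B means every element of A is in B.
All elements of A are in B.
So A ⊆ B.

Yes, A ⊆ B


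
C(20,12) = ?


C(n,k) = n! / (k!(n-k)!)
C(20,12) = 20! / (12!8!)
= 125970

C(20,12) = 125970


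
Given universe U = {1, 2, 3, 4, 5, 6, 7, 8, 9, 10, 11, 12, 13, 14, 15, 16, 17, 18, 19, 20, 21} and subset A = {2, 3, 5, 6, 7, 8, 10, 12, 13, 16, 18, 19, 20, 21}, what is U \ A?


Aᶜ = U \ A = elements in U but not in A
U = {1, 2, 3, 4, 5, 6, 7, 8, 9, 10, 11, 12, 13, 14, 15, 16, 17, 18, 19, 20, 21}
A = {2, 3, 5, 6, 7, 8, 10, 12, 13, 16, 18, 19, 20, 21}
Aᶜ = {1, 4, 9, 11, 14, 15, 17}

Aᶜ = {1, 4, 9, 11, 14, 15, 17}


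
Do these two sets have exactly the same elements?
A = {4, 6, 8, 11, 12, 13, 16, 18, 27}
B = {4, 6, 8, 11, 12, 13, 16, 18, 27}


Two sets are equal iff they have exactly the same elements.
A = {4, 6, 8, 11, 12, 13, 16, 18, 27}
B = {4, 6, 8, 11, 12, 13, 16, 18, 27}
Same elements → A = B

Yes, A = B


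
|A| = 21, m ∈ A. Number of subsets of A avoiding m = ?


Subsets of A avoiding m are subsets of A \ {m}, which has 20 elements.
Count = 2^(n-1) = 2^20
= 1048576

Number of subsets avoiding m = 1048576


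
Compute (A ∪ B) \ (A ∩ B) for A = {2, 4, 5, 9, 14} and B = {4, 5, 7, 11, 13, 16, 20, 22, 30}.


A △ B = (A \ B) ∪ (B \ A) = elements in exactly one of A or B
A \ B = {2, 9, 14}
B \ A = {7, 11, 13, 16, 20, 22, 30}
A △ B = {2, 7, 9, 11, 13, 14, 16, 20, 22, 30}

A △ B = {2, 7, 9, 11, 13, 14, 16, 20, 22, 30}


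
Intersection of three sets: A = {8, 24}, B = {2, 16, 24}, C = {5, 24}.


A ∩ B = {24}
(A ∩ B) ∩ C = {24}

A ∩ B ∩ C = {24}


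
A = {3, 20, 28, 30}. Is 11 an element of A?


A = {3, 20, 28, 30}
Checking if 11 is in A
11 is not in A → False

11 ∉ A


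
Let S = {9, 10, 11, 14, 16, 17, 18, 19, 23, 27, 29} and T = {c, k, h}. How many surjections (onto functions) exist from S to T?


n = |S| = 11, k = |T| = 3. Surjections via inclusion-exclusion:
S(n,k) = Σ(-1)^i × C(k,i) × (k-i)^n, i=0 to k
i=0: (-1)^0×C(3,0)×3^11 = 177147
i=1: (-1)^1×C(3,1)×2^11 = -6144
i=2: (-1)^2×C(3,2)×1^11 = 3
i=3: (-1)^3×C(3,3)×0^11 = 0
Total = 171006

Number of surjections = 171006


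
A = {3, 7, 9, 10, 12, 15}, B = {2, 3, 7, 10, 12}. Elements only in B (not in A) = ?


A = {3, 7, 9, 10, 12, 15}
B = {2, 3, 7, 10, 12}
Region: only in B (not in A)
Elements: {2}

Elements only in B (not in A): {2}


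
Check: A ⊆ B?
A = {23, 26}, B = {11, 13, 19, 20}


A ⊆ B means every element of A is in B.
Elements in A not in B: {23, 26}
So A ⊄ B.

No, A ⊄ B


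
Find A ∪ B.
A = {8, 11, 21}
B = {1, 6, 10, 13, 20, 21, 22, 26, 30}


A ∪ B = all elements in A or B (or both)
A = {8, 11, 21}
B = {1, 6, 10, 13, 20, 21, 22, 26, 30}
A ∪ B = {1, 6, 8, 10, 11, 13, 20, 21, 22, 26, 30}

A ∪ B = {1, 6, 8, 10, 11, 13, 20, 21, 22, 26, 30}


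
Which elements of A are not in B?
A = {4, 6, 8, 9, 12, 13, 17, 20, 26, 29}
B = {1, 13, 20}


A \ B = elements in A but not in B
A = {4, 6, 8, 9, 12, 13, 17, 20, 26, 29}
B = {1, 13, 20}
Remove from A any elements in B
A \ B = {4, 6, 8, 9, 12, 17, 26, 29}

A \ B = {4, 6, 8, 9, 12, 17, 26, 29}


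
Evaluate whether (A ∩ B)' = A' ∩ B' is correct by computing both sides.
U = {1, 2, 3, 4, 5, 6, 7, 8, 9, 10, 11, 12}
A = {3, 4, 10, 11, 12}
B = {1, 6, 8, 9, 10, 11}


LHS: A ∩ B = {10, 11}
(A ∩ B)' = U \ (A ∩ B) = {1, 2, 3, 4, 5, 6, 7, 8, 9, 12}
A' = {1, 2, 5, 6, 7, 8, 9}, B' = {2, 3, 4, 5, 7, 12}
Claimed RHS: A' ∩ B' = {2, 5, 7}
Identity is INVALID: LHS = {1, 2, 3, 4, 5, 6, 7, 8, 9, 12} but the RHS claimed here equals {2, 5, 7}. The correct form is (A ∩ B)' = A' ∪ B'.

Identity is invalid: (A ∩ B)' = {1, 2, 3, 4, 5, 6, 7, 8, 9, 12} but A' ∩ B' = {2, 5, 7}. The correct De Morgan law is (A ∩ B)' = A' ∪ B'.


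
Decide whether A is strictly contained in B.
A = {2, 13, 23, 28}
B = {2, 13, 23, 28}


A ⊂ B requires: A ⊆ B AND A ≠ B.
A ⊆ B? Yes
A = B? Yes
A = B, so A is not a PROPER subset.

No, A is not a proper subset of B


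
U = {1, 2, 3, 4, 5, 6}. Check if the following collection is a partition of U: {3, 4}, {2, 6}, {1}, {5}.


A partition requires: (1) non-empty parts, (2) pairwise disjoint, (3) union = U
Parts: {3, 4}, {2, 6}, {1}, {5}
Union of parts: {1, 2, 3, 4, 5, 6}
U = {1, 2, 3, 4, 5, 6}
All non-empty? True
Pairwise disjoint? True
Covers U? True

Yes, valid partition


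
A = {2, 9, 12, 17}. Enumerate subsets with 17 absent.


A subset of A that omits 17 is a subset of A \ {17}, so there are 2^(n-1) = 2^3 = 8 of them.
Subsets excluding 17: ∅, {2}, {9}, {12}, {2, 9}, {2, 12}, {9, 12}, {2, 9, 12}

Subsets excluding 17 (8 total): ∅, {2}, {9}, {12}, {2, 9}, {2, 12}, {9, 12}, {2, 9, 12}


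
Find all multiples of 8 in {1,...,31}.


Checking each candidate:
Condition: multiples of 8 in {1,...,31}
Result = {8, 16, 24}

{8, 16, 24}


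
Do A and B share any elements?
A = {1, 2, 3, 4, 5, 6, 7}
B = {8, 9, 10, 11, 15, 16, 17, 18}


Disjoint means A ∩ B = ∅.
A ∩ B = ∅
A ∩ B = ∅, so A and B are disjoint.

No — A and B share no elements (A ∩ B = ∅), so they are disjoint


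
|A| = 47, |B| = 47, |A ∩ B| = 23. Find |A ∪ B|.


|A ∪ B| = |A| + |B| - |A ∩ B|
= 47 + 47 - 23
= 71

|A ∪ B| = 71
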